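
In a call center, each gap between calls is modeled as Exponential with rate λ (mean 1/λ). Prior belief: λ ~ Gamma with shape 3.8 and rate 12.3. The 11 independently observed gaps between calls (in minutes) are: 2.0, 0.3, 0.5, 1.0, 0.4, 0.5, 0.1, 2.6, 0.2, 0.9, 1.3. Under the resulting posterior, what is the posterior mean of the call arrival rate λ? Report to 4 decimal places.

0.6697

With a Gamma(shape α, rate β) prior on the exponential rate λ, the posterior after n observations with total T = Σxᵢ is Gamma(α+n, β+T).
Sum of observations T = 9.8 minutes; n = 11.
Posterior: Gamma(3.8+11, 12.3+9.8) = Gamma(14.8, 22.1).
Posterior mean of λ = α/β = 14.8/22.1 = 0.6697.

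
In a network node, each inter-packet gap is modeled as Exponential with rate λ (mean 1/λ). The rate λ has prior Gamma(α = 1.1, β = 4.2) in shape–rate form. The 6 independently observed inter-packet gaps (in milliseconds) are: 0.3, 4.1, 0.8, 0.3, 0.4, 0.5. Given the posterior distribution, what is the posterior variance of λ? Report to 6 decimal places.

With a Gamma(shape α, rate β) prior on the exponential rate λ, the posterior after n observations with total T = Σxᵢ is Gamma(α+n, β+T).
Sum of observations T = 6.4 milliseconds; n = 6.
Posterior: Gamma(1.1+6, 4.2+6.4) = Gamma(7.1, 10.6).
Var = α/β² = 0.063190.

0.063190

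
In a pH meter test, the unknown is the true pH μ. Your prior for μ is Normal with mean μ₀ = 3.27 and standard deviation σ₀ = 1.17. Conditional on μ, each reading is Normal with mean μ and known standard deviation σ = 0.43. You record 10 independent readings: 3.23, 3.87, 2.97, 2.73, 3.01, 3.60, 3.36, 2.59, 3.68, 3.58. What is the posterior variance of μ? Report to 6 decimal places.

For Normal data with known variance σ², a Normal(μ₀, σ₀²) prior on μ is conjugate. Posterior precision = 1/σ₀² + n/σ²; posterior mean is the precision-weighted average of μ₀ and x̄.
σ₀² = 1.17² = 1.3689, σ² = 0.43² = 0.1849; σ² + n·σ₀² = 0.1849 + 10·1.3689 = 13.8739.
Posterior precision = 1/σ₀² + n/σ² = 1/1.3689 + 10/0.1849 = (σ² + n·σ₀²)/(σ₀²σ²) = 13.8739/(1.3689·0.1849); posterior variance σₙ² = σ₀²σ²/(σ² + n·σ₀²) = 1.3689·0.1849/13.8739 = 0.018244.

0.018244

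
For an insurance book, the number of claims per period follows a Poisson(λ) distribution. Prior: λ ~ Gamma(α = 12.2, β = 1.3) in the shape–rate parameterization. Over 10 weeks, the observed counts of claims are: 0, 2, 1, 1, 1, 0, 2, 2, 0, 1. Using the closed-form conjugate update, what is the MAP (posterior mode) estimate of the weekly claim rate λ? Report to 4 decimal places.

With a Gamma(shape α, rate β) prior, the Poisson likelihood is conjugate: the posterior is Gamma(α + ΣXᵢ, β + n).
Sum of counts S = 10 over n = 10 weeks.
Posterior: Gamma(α+S, β+n) = Gamma(12.2+10, 1.3+10) = Gamma(22.2, 11.3).
Mode of Gamma(α,β) for α≥1 is (α−1)/β = 21.2/11.3 = 1.8761.

1.8761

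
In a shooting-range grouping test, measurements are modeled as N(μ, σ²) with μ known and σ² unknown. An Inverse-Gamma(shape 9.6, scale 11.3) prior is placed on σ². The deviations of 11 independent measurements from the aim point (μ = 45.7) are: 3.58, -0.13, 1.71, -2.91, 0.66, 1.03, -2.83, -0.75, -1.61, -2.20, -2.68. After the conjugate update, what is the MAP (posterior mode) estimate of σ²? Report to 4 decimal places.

With known mean μ and an Inverse-Gamma(α, β) prior on σ², the Normal likelihood is conjugate: posterior is Inv-Gamma(α + n/2, β + Σ(xᵢ−μ)²/2).
Σ(xᵢ−μ)² = (3.58)² + (-0.13)² + (1.71)² + (-2.91)² + (0.66)² + (1.03)² + (-2.83)² + (-0.75)² + (-1.61)² + (-2.20)² + (-2.68)² = 48.9079.
Posterior: Inv-Gamma(9.6 + 11/2, 11.3 + 48.9079/2) = Inv-Gamma(15.10, 35.75395).
Mode = β/(α+1) = 35.75395/16.10 = 2.2207.

2.2207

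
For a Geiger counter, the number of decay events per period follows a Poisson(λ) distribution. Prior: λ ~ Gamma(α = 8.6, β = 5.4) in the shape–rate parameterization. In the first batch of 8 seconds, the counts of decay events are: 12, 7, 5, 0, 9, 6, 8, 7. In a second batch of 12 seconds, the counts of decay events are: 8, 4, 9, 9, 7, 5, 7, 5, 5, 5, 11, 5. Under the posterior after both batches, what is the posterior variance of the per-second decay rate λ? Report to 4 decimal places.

With a Gamma(shape α, rate β) prior, the Poisson likelihood is conjugate: the posterior is Gamma(α + ΣXᵢ, β + n).
Batch 1: sum of counts S = 54 over n = 8 seconds.
After batch 1: Gamma(α+S, β+n) = Gamma(8.6+54, 5.4+8) = Gamma(62.6, 13.4).
Batch 2: sum of counts S = 80 over n = 12 seconds.
After batch 2: Gamma(α+S, β+n) = Gamma(62.6+80, 13.4+12) = Gamma(142.6, 25.4).
Var = α/β² = 142.6/25.4² = 0.2210.

0.2210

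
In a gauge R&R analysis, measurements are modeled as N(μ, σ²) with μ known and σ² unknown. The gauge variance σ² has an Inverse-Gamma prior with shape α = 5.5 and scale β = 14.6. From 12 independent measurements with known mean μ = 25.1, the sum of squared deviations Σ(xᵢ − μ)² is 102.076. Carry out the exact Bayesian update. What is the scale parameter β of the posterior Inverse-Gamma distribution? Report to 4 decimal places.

65.6380

With known mean μ and an Inverse-Gamma(α, β) prior on σ², the Normal likelihood is conjugate: posterior is Inv-Gamma(α + n/2, β + Σ(xᵢ−μ)²/2).
Posterior: Inv-Gamma(5.5 + 12/2, 14.6 + 102.076/2) = Inv-Gamma(11.50, 65.6380).
Posterior β = 65.6380.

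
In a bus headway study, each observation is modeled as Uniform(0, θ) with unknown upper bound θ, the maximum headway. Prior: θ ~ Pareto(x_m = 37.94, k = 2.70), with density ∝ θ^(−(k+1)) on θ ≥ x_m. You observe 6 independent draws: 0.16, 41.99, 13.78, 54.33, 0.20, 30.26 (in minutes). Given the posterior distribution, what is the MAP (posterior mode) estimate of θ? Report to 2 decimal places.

54.33

A Pareto(scale x_m, shape k) prior on the upper bound θ of Uniform(0, θ) is conjugate: posterior is Pareto(max(x_m, max xᵢ), k + n).
Sample maximum = 54.33; prior scale x_m = 37.94 → posterior scale = max = 54.33.
Posterior shape = 2.70 + 6 = 8.70.
The Pareto density is decreasing on [x_m, ∞), so the mode is x_m = 54.33.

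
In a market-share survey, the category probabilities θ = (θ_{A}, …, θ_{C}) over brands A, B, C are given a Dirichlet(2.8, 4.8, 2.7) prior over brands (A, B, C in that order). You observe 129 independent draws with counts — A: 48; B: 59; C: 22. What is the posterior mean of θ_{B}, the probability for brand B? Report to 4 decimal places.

The Dirichlet prior is conjugate to the Multinomial likelihood: each posterior αⱼ = prior αⱼ + observed count nⱼ.
Posterior concentration: (50.8, 63.8, 24.7), total = 139.3.
E[θ_{B}|data] = α_{B}/Σα = 63.8/139.3 = 0.4580.

0.4580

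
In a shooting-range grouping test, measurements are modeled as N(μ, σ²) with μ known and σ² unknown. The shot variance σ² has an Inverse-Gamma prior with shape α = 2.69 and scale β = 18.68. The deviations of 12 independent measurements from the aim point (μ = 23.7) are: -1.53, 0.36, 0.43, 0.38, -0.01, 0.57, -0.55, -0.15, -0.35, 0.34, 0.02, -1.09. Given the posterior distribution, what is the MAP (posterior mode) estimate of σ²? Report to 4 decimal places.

With known mean μ and an Inverse-Gamma(α, β) prior on σ², the Normal likelihood is conjugate: posterior is Inv-Gamma(α + n/2, β + Σ(xᵢ−μ)²/2).
Σ(xᵢ−μ)² = (-1.53)² + (0.36)² + (0.43)² + (0.38)² + (-0.01)² + (0.57)² + (-0.55)² + (-0.15)² + (-0.35)² + (0.34)² + (0.02)² + (-1.09)² = 4.8764.
Posterior: Inv-Gamma(2.69 + 12/2, 18.68 + 4.8764/2) = Inv-Gamma(8.69, 21.11820).
Mode = β/(α+1) = 21.11820/9.69 = 2.1794.

2.1794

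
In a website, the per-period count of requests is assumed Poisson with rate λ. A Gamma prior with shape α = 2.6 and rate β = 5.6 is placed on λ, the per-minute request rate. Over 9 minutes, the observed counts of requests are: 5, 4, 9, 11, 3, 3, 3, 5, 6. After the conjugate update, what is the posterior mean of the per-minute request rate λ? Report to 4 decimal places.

3.5342

With a Gamma(shape α, rate β) prior, the Poisson likelihood is conjugate: the posterior is Gamma(α + ΣXᵢ, β + n).
Sum of counts S = 49 over n = 9 minutes.
Posterior: Gamma(α+S, β+n) = Gamma(2.6+49, 5.6+9) = Gamma(51.6, 14.6).
Posterior mean = α/β = 51.6/14.6 = 3.5342.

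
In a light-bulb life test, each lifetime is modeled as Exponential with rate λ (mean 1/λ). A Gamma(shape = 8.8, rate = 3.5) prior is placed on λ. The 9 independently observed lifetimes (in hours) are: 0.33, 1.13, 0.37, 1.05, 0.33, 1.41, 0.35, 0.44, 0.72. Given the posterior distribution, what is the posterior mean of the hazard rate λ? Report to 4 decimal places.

With a Gamma(shape α, rate β) prior on the exponential rate λ, the posterior after n observations with total T = Σxᵢ is Gamma(α+n, β+T).
Sum of observations T = 6.13 hours; n = 9.
Posterior: Gamma(8.8+9, 3.5+6.13) = Gamma(17.8, 9.63).
Posterior mean of λ = α/β = 17.8/9.63 = 1.8484.

1.8484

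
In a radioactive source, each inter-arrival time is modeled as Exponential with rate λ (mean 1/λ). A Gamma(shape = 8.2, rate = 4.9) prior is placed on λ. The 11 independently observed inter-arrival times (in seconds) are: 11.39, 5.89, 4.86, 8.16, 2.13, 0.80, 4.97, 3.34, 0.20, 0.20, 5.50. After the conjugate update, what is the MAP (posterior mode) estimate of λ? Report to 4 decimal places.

With a Gamma(shape α, rate β) prior on the exponential rate λ, the posterior after n observations with total T = Σxᵢ is Gamma(α+n, β+T).
Sum of observations T = 47.44 seconds; n = 11.
Posterior: Gamma(8.2+11, 4.9+47.44) = Gamma(19.2, 52.34).
Mode = (α−1)/β = 0.3477.

0.3477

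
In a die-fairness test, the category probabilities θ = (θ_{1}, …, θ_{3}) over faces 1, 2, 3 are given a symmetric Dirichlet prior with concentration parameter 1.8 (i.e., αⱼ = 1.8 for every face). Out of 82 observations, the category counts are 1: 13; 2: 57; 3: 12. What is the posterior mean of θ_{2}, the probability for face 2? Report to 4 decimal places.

The Dirichlet prior is conjugate to the Multinomial likelihood: each posterior αⱼ = prior αⱼ + observed count nⱼ.
Posterior concentration: (14.8, 58.8, 13.8), total = 87.4.
E[θ_{2}|data] = α_{2}/Σα = 58.8/87.4 = 0.6728.

0.6728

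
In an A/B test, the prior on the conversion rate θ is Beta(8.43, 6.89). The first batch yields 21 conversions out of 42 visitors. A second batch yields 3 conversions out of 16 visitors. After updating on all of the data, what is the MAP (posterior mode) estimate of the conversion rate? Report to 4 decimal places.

0.4407

The Beta prior is conjugate to a Binomial/Bernoulli likelihood; the update adds successes to α and failures to β.
After batch 1: Beta(8.43+21, 6.89+21) = Beta(29.43, 27.89).
After batch 2: Beta(29.43+3, 27.89+13) = Beta(32.43, 40.89).
Mode of Beta(a,b) for a,b>1 is (a−1)/(a+b−2) = 31.43/71.32 = 0.4407.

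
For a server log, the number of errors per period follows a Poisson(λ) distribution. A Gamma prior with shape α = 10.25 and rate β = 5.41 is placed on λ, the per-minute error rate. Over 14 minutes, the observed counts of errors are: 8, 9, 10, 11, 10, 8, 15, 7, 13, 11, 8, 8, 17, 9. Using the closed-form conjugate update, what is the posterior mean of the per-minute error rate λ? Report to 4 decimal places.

7.9469

With a Gamma(shape α, rate β) prior, the Poisson likelihood is conjugate: the posterior is Gamma(α + ΣXᵢ, β + n).
Sum of counts S = 144 over n = 14 minutes.
Posterior: Gamma(α+S, β+n) = Gamma(10.25+144, 5.41+14) = Gamma(154.25, 19.41).
Posterior mean = α/β = 154.25/19.41 = 7.9469.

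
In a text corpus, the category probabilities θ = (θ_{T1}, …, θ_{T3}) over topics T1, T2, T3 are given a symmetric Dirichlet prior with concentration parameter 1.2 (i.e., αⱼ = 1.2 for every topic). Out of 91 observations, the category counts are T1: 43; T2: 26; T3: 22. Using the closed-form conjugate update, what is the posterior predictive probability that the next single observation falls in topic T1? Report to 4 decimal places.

0.4672

The Dirichlet prior is conjugate to the Multinomial likelihood: each posterior αⱼ = prior αⱼ + observed count nⱼ.
Posterior concentration: (44.2, 27.2, 23.2), total = 94.6.
P(next = T1 | data) = α_{T1}/Σα = 0.4672.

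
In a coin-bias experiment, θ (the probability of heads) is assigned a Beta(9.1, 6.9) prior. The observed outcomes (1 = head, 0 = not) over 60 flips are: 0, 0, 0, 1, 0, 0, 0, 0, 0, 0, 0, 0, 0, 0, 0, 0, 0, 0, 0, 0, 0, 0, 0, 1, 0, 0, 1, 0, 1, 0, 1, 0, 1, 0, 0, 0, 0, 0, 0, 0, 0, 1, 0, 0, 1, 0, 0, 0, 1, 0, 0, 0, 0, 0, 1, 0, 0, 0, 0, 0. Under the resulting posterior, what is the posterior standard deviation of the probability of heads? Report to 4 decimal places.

The Beta prior is conjugate to a Binomial/Bernoulli likelihood; the update adds successes to α and failures to β.
Posterior: Beta(α+k, β+n−k) = Beta(9.1+10, 6.9+50) = Beta(19.1, 56.9).
Var = αβ/((α+β)²(α+β+1)) = 19.1·56.9/(76.0²·77.0) = 0.00244359; SD = √0.00244359 = 0.0494.

0.0494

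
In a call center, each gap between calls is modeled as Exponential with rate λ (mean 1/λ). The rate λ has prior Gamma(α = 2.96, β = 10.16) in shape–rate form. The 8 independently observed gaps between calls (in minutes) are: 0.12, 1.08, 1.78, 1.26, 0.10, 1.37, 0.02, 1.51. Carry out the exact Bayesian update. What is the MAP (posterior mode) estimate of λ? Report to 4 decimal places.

With a Gamma(shape α, rate β) prior on the exponential rate λ, the posterior after n observations with total T = Σxᵢ is Gamma(α+n, β+T).
Sum of observations T = 7.24 minutes; n = 8.
Posterior: Gamma(2.96+8, 10.16+7.24) = Gamma(10.96, 17.40).
Mode = (α−1)/β = 0.5724.

0.5724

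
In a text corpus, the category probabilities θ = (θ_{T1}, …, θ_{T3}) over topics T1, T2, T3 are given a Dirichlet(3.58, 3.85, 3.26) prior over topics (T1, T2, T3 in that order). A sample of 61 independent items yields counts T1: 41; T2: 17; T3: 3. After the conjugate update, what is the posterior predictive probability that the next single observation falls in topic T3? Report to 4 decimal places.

0.0873

The Dirichlet prior is conjugate to the Multinomial likelihood: each posterior αⱼ = prior αⱼ + observed count nⱼ.
Posterior concentration: (44.58, 20.85, 6.26), total = 71.69.
P(next = T3 | data) = α_{T3}/Σα = 0.0873.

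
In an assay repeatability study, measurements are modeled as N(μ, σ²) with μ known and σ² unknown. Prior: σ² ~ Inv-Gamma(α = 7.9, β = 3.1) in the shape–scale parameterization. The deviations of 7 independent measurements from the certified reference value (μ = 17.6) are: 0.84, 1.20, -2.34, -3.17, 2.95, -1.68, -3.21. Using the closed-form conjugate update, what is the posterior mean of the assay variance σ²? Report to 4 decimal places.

With known mean μ and an Inverse-Gamma(α, β) prior on σ², the Normal likelihood is conjugate: posterior is Inv-Gamma(α + n/2, β + Σ(xᵢ−μ)²/2).
Σ(xᵢ−μ)² = (0.84)² + (1.20)² + (-2.34)² + (-3.17)² + (2.95)² + (-1.68)² + (-3.21)² = 39.4991.
Posterior: Inv-Gamma(7.9 + 7/2, 3.1 + 39.4991/2) = Inv-Gamma(11.40, 22.84955).
E[σ²|data] = β/(α−1) = 22.84955/10.40 = 2.1971.

2.1971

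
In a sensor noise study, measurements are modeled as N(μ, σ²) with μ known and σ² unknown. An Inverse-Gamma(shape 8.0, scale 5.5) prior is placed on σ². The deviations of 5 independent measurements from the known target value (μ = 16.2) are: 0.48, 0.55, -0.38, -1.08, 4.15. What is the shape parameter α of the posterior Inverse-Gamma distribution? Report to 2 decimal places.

With known mean μ and an Inverse-Gamma(α, β) prior on σ², the Normal likelihood is conjugate: posterior is Inv-Gamma(α + n/2, β + Σ(xᵢ−μ)²/2).
Σ(xᵢ−μ)² = (0.48)² + (0.55)² + (-0.38)² + (-1.08)² + (4.15)² = 19.0662.
Posterior: Inv-Gamma(8.0 + 5/2, 5.5 + 19.0662/2) = Inv-Gamma(10.50, 15.03310).
Posterior α = 10.50.

10.50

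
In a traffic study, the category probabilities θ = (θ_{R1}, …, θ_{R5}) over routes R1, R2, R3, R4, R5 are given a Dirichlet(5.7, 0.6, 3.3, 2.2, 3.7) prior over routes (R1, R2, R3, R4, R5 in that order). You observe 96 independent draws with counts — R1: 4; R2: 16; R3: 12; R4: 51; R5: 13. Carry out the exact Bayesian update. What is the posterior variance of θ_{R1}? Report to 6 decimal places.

0.000706

The Dirichlet prior is conjugate to the Multinomial likelihood: each posterior αⱼ = prior αⱼ + observed count nⱼ.
Posterior concentration: (9.7, 16.6, 15.3, 53.2, 16.7), total = 111.5.
Var[θ_j] = α_j(Σα−α_j)/((Σα)²(Σα+1)) = 9.7·101.8/(111.5²·112.5) = 0.000706.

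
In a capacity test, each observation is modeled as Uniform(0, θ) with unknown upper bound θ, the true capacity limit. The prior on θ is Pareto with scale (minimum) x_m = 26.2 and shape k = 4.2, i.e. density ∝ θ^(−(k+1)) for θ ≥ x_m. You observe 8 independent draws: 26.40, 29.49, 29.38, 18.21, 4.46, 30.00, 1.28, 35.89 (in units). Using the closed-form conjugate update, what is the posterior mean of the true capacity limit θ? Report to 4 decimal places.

39.0945

A Pareto(scale x_m, shape k) prior on the upper bound θ of Uniform(0, θ) is conjugate: posterior is Pareto(max(x_m, max xᵢ), k + n).
Sample maximum = 35.89; prior scale x_m = 26.2 → posterior scale = max = 35.89.
Posterior shape = 4.2 + 8 = 12.2.
E[θ|data] = k·x_m/(k−1) = 12.2·35.89/11.2 = 39.0945.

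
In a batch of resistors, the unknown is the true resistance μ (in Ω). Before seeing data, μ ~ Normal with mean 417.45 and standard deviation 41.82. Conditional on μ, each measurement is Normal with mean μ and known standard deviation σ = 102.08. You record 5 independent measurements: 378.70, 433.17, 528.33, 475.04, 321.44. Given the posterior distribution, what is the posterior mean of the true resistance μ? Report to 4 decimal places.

421.9608

For Normal data with known variance σ², a Normal(μ₀, σ₀²) prior on μ is conjugate. Posterior precision = 1/σ₀² + n/σ²; posterior mean is the precision-weighted average of μ₀ and x̄.
Σxᵢ = 378.70 + 433.17 + 528.33 + 475.04 + 321.44 = 2136.68, so n·x̄ = 2136.68.
σ₀² = 41.82² = 1748.9124, σ² = 102.08² = 10420.3264; σ² + n·σ₀² = 10420.3264 + 5·1748.9124 = 19164.8884.
Posterior mean = (μ₀/σ₀² + n·x̄/σ²)/(1/σ₀² + n/σ²) = (σ²·μ₀ + σ₀²·n·x̄)/(σ² + n·σ₀²) = (10420.3264·417.45 + 1748.9124·2136.68)/19164.8884 = 8086831.402512/19164.8884 = 421.9608.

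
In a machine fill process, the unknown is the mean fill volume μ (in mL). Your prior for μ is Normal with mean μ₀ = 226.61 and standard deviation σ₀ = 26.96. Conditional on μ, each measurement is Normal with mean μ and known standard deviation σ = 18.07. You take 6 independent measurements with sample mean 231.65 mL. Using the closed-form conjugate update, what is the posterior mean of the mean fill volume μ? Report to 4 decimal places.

For Normal data with known variance σ², a Normal(μ₀, σ₀²) prior on μ is conjugate. Posterior precision = 1/σ₀² + n/σ²; posterior mean is the precision-weighted average of μ₀ and x̄.
n·x̄ = 6·231.65 = 1389.9.
σ₀² = 26.96² = 726.8416, σ² = 18.07² = 326.5249; σ² + n·σ₀² = 326.5249 + 6·726.8416 = 4687.5745.
Posterior mean = (μ₀/σ₀² + n·x̄/σ²)/(1/σ₀² + n/σ²) = (σ²·μ₀ + σ₀²·n·x̄)/(σ² + n·σ₀²) = (326.5249·226.61 + 726.8416·1389.9)/4687.5745 = 1084230.947429/4687.5745 = 231.2989.

231.2989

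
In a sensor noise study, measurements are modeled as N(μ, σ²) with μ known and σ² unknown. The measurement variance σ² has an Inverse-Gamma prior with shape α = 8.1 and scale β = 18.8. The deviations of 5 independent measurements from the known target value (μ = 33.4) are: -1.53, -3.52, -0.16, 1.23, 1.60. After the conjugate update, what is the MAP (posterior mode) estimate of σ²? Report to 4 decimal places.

2.4323

With known mean μ and an Inverse-Gamma(α, β) prior on σ², the Normal likelihood is conjugate: posterior is Inv-Gamma(α + n/2, β + Σ(xᵢ−μ)²/2).
Σ(xᵢ−μ)² = (-1.53)² + (-3.52)² + (-0.16)² + (1.23)² + (1.60)² = 18.8298.
Posterior: Inv-Gamma(8.1 + 5/2, 18.8 + 18.8298/2) = Inv-Gamma(10.60, 28.21490).
Mode = β/(α+1) = 28.21490/11.60 = 2.4323.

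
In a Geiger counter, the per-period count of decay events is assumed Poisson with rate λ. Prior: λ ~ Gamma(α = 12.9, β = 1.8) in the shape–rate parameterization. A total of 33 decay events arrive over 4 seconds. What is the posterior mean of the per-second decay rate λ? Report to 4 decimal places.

With a Gamma(shape α, rate β) prior, the Poisson likelihood is conjugate: the posterior is Gamma(α + ΣXᵢ, β + n).
Posterior: Gamma(α+S, β+n) = Gamma(12.9+33, 1.8+4) = Gamma(45.9, 5.8).
Posterior mean = α/β = 45.9/5.8 = 7.9138.

7.9138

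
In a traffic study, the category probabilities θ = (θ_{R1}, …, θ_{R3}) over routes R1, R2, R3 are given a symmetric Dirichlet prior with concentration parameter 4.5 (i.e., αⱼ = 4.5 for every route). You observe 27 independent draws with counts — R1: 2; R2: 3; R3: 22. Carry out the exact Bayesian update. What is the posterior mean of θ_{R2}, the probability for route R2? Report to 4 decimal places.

0.1852

The Dirichlet prior is conjugate to the Multinomial likelihood: each posterior αⱼ = prior αⱼ + observed count nⱼ.
Posterior concentration: (6.5, 7.5, 26.5), total = 40.5.
E[θ_{R2}|data] = α_{R2}/Σα = 7.5/40.5 = 0.1852.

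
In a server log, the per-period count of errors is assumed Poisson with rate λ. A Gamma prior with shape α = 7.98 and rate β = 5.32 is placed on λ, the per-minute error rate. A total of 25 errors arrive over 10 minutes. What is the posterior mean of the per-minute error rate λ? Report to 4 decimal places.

2.1527

With a Gamma(shape α, rate β) prior, the Poisson likelihood is conjugate: the posterior is Gamma(α + ΣXᵢ, β + n).
Posterior: Gamma(α+S, β+n) = Gamma(7.98+25, 5.32+10) = Gamma(32.98, 15.32).
Posterior mean = α/β = 32.98/15.32 = 2.1527.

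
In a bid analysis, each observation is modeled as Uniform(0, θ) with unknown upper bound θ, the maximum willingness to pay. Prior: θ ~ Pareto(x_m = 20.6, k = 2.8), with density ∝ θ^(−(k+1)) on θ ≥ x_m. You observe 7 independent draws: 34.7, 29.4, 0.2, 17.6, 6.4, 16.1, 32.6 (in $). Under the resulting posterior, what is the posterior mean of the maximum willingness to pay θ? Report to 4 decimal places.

A Pareto(scale x_m, shape k) prior on the upper bound θ of Uniform(0, θ) is conjugate: posterior is Pareto(max(x_m, max xᵢ), k + n).
Sample maximum = 34.7; prior scale x_m = 20.6 → posterior scale = max = 34.7.
Posterior shape = 2.8 + 7 = 9.8.
E[θ|data] = k·x_m/(k−1) = 9.8·34.7/8.8 = 38.6432.

38.6432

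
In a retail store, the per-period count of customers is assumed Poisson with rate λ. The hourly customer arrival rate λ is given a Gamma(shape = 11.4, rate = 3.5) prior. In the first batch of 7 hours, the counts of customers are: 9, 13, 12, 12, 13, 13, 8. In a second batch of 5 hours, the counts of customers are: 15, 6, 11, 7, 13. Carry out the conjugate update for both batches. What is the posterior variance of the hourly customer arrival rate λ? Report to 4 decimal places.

0.5969

With a Gamma(shape α, rate β) prior, the Poisson likelihood is conjugate: the posterior is Gamma(α + ΣXᵢ, β + n).
Batch 1: sum of counts S = 80 over n = 7 hours.
After batch 1: Gamma(α+S, β+n) = Gamma(11.4+80, 3.5+7) = Gamma(91.4, 10.5).
Batch 2: sum of counts S = 52 over n = 5 hours.
After batch 2: Gamma(α+S, β+n) = Gamma(91.4+52, 10.5+5) = Gamma(143.4, 15.5).
Var = α/β² = 143.4/15.5² = 0.5969.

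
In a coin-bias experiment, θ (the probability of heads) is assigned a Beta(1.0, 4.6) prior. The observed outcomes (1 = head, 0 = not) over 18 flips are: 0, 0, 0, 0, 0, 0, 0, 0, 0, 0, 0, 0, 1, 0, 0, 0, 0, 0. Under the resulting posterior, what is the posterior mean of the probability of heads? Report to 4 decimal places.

0.0847

The Beta prior is conjugate to a Binomial/Bernoulli likelihood; the update adds successes to α and failures to β.
Posterior: Beta(α+k, β+n−k) = Beta(1.0+1, 4.6+17) = Beta(2.0, 21.6).
Posterior mean = α/(α+β) = 2.0/23.6 = 0.0847.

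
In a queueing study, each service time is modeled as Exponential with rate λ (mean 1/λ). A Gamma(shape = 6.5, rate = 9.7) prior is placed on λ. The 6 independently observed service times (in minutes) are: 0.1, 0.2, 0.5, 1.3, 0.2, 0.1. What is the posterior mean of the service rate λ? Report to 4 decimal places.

1.0331

With a Gamma(shape α, rate β) prior on the exponential rate λ, the posterior after n observations with total T = Σxᵢ is Gamma(α+n, β+T).
Sum of observations T = 2.4 minutes; n = 6.
Posterior: Gamma(6.5+6, 9.7+2.4) = Gamma(12.5, 12.1).
Posterior mean of λ = α/β = 12.5/12.1 = 1.0331.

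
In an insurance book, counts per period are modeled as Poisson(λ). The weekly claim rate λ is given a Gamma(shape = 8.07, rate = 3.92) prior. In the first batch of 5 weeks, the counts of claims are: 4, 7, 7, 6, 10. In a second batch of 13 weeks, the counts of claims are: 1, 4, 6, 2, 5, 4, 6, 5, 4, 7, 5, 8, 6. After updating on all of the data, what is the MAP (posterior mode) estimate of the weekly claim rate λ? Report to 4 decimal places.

With a Gamma(shape α, rate β) prior, the Poisson likelihood is conjugate: the posterior is Gamma(α + ΣXᵢ, β + n).
Batch 1: sum of counts S = 34 over n = 5 weeks.
After batch 1: Gamma(α+S, β+n) = Gamma(8.07+34, 3.92+5) = Gamma(42.07, 8.92).
Batch 2: sum of counts S = 63 over n = 13 weeks.
After batch 2: Gamma(α+S, β+n) = Gamma(42.07+63, 8.92+13) = Gamma(105.07, 21.92).
Mode of Gamma(α,β) for α≥1 is (α−1)/β = 104.07/21.92 = 4.7477.

4.7477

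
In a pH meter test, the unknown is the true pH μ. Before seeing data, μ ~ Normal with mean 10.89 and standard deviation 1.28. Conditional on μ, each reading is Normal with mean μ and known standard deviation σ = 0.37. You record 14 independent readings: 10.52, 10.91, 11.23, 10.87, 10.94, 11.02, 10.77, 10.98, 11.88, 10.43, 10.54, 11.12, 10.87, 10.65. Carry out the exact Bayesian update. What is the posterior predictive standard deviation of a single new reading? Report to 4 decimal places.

0.3829

For Normal data with known variance σ², a Normal(μ₀, σ₀²) prior on μ is conjugate. Posterior precision = 1/σ₀² + n/σ²; posterior mean is the precision-weighted average of μ₀ and x̄.
σ₀² = 1.28² = 1.6384, σ² = 0.37² = 0.1369; σ² + n·σ₀² = 0.1369 + 14·1.6384 = 23.0745.
Posterior precision = 1/σ₀² + n/σ² = 1/1.6384 + 14/0.1369 = (σ² + n·σ₀²)/(σ₀²σ²) = 23.0745/(1.6384·0.1369); posterior variance σₙ² = σ₀²σ²/(σ² + n·σ₀²) = 1.6384·0.1369/23.0745 = 0.009721.
Predictive variance for one new observation = σₙ² + σ² = 1.6384·0.1369/23.0745 + 0.1369 = σ²·(σ₀² + 23.0745)/23.0745 = 0.1369·24.7129/23.0745 = 0.146621; SD = √(0.1369·24.7129/23.0745) = 0.3829.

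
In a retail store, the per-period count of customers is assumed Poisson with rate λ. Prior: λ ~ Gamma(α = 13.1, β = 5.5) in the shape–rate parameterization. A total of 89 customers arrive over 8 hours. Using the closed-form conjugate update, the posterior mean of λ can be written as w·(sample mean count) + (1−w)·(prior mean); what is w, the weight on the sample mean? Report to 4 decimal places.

With a Gamma(shape α, rate β) prior, the Poisson likelihood is conjugate: the posterior is Gamma(α + ΣXᵢ, β + n).
Posterior mean = (α₀+S)/(β₀+n) = [n/(β₀+n)]·(S/n) + [β₀/(β₀+n)]·(α₀/β₀), so only n and β₀ enter the weight.
Weight on data w = n/(β₀+n) = 8/(5.5+8) = 8/13.5 = 0.5926.

0.5926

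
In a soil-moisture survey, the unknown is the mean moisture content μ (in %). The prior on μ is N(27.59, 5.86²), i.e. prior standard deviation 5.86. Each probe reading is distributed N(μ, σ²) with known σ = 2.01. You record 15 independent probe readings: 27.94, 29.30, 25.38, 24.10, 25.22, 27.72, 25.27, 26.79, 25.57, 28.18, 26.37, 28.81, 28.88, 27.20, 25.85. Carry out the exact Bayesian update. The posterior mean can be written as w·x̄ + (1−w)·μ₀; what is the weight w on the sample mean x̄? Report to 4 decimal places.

0.9922

For Normal data with known variance σ², a Normal(μ₀, σ₀²) prior on μ is conjugate. Posterior precision = 1/σ₀² + n/σ²; posterior mean is the precision-weighted average of μ₀ and x̄.
σ₀² = 5.86² = 34.3396, σ² = 2.01² = 4.0401. Prior precision 1/σ₀² = 1/34.3396; data precision n/σ² = 15/4.0401.
w = (n/σ²)/(1/σ₀² + n/σ²) = n·σ₀²/(σ² + n·σ₀²) = 15·34.3396/(4.0401 + 15·34.3396) = 515.094/519.1341 = 0.9922.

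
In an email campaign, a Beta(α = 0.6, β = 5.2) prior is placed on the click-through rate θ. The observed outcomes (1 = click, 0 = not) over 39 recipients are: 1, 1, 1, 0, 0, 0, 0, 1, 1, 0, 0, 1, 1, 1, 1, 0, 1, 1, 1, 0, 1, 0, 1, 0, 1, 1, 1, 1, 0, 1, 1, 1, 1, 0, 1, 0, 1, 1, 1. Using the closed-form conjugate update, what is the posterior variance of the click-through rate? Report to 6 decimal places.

0.005267

The Beta prior is conjugate to a Binomial/Bernoulli likelihood; the update adds successes to α and failures to β.
Posterior: Beta(α+k, β+n−k) = Beta(0.6+26, 5.2+13) = Beta(26.6, 18.2).
Var = αβ/((α+β)²(α+β+1)) = 26.6·18.2/(44.8²·45.8) = 0.005267.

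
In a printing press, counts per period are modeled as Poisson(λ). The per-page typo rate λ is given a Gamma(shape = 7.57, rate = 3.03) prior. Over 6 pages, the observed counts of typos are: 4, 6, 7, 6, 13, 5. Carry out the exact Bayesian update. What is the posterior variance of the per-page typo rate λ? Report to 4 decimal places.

With a Gamma(shape α, rate β) prior, the Poisson likelihood is conjugate: the posterior is Gamma(α + ΣXᵢ, β + n).
Sum of counts S = 41 over n = 6 pages.
Posterior: Gamma(α+S, β+n) = Gamma(7.57+41, 3.03+6) = Gamma(48.57, 9.03).
Var = α/β² = 48.57/9.03² = 0.5957.

0.5957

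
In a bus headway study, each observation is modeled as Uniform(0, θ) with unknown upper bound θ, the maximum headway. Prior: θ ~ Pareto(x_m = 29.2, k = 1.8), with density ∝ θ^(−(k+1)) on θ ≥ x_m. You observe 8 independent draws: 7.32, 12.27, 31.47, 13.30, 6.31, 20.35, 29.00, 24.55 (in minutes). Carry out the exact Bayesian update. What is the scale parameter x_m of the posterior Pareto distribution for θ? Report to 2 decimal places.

31.47

A Pareto(scale x_m, shape k) prior on the upper bound θ of Uniform(0, θ) is conjugate: posterior is Pareto(max(x_m, max xᵢ), k + n).
Sample maximum = 31.47; prior scale x_m = 29.2 → posterior scale = max = 31.47.
Posterior shape = 1.8 + 8 = 9.8.
Posterior scale x_m = 31.47.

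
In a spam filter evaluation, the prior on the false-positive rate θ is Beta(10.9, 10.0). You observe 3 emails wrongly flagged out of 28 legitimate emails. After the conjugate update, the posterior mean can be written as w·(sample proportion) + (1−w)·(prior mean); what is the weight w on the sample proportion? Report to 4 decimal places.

0.5726

The Beta prior is conjugate to a Binomial/Bernoulli likelihood; the update adds successes to α and failures to β.
Posterior mean = (α₀+k)/(α₀+β₀+n) = [n/(α₀+β₀+n)]·(k/n) + [(α₀+β₀)/(α₀+β₀+n)]·α₀/(α₀+β₀), so only n and the prior enter the weight.
The weight on the data is w = n/(α₀+β₀+n) = 28/(10.9+10.0+28) = 28/48.9 = 0.5726.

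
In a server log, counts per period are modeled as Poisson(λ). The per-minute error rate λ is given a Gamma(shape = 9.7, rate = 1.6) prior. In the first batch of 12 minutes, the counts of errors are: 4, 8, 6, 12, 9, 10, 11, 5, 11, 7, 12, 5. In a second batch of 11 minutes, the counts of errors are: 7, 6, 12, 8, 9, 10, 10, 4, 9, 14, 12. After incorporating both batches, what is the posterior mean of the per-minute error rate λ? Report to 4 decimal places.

With a Gamma(shape α, rate β) prior, the Poisson likelihood is conjugate: the posterior is Gamma(α + ΣXᵢ, β + n).
Batch 1: sum of counts S = 100 over n = 12 minutes.
After batch 1: Gamma(α+S, β+n) = Gamma(9.7+100, 1.6+12) = Gamma(109.7, 13.6).
Batch 2: sum of counts S = 101 over n = 11 minutes.
After batch 2: Gamma(α+S, β+n) = Gamma(109.7+101, 13.6+11) = Gamma(210.7, 24.6).
Posterior mean = α/β = 210.7/24.6 = 8.5650.

8.5650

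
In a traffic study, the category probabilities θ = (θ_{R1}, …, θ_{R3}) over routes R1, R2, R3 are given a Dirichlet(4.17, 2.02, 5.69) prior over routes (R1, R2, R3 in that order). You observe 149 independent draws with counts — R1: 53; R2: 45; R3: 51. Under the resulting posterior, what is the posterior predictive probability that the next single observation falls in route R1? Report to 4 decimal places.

0.3554

The Dirichlet prior is conjugate to the Multinomial likelihood: each posterior αⱼ = prior αⱼ + observed count nⱼ.
Posterior concentration: (57.17, 47.02, 56.69), total = 160.88.
P(next = R1 | data) = α_{R1}/Σα = 0.3554.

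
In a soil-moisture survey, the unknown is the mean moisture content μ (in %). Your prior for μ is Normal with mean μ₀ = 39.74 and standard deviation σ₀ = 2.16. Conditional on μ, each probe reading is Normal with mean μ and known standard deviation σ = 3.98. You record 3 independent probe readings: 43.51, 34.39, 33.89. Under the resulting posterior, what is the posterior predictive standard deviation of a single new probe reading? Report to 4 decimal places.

For Normal data with known variance σ², a Normal(μ₀, σ₀²) prior on μ is conjugate. Posterior precision = 1/σ₀² + n/σ²; posterior mean is the precision-weighted average of μ₀ and x̄.
σ₀² = 2.16² = 4.6656, σ² = 3.98² = 15.8404; σ² + n·σ₀² = 15.8404 + 3·4.6656 = 29.8372.
Posterior precision = 1/σ₀² + n/σ² = 1/4.6656 + 3/15.8404 = (σ² + n·σ₀²)/(σ₀²σ²) = 29.8372/(4.6656·15.8404); posterior variance σₙ² = σ₀²σ²/(σ² + n·σ₀²) = 4.6656·15.8404/29.8372 = 2.476941.
Predictive variance for one new observation = σₙ² + σ² = 4.6656·15.8404/29.8372 + 15.8404 = σ²·(σ₀² + 29.8372)/29.8372 = 15.8404·34.5028/29.8372 = 18.317341; SD = √(15.8404·34.5028/29.8372) = 4.2799.

4.2799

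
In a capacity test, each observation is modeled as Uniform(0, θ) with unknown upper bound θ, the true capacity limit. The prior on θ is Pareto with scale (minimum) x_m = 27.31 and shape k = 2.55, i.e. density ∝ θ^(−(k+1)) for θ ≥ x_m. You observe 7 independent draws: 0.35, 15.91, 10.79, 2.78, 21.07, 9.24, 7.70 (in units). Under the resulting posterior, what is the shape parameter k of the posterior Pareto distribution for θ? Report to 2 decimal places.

A Pareto(scale x_m, shape k) prior on the upper bound θ of Uniform(0, θ) is conjugate: posterior is Pareto(max(x_m, max xᵢ), k + n).
Sample maximum = 21.07; prior scale x_m = 27.31 → posterior scale = max = 27.31.
Posterior shape = 2.55 + 7 = 9.55.
Posterior shape k = 9.55.

9.55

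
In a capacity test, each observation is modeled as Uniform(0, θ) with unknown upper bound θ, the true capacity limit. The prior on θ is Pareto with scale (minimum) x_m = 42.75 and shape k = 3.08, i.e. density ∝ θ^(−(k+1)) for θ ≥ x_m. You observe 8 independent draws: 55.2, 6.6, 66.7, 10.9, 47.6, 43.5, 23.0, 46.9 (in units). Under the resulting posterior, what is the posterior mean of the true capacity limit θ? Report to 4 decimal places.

A Pareto(scale x_m, shape k) prior on the upper bound θ of Uniform(0, θ) is conjugate: posterior is Pareto(max(x_m, max xᵢ), k + n).
Sample maximum = 66.7; prior scale x_m = 42.75 → posterior scale = max = 66.70.
Posterior shape = 3.08 + 8 = 11.08.
E[θ|data] = k·x_m/(k−1) = 11.08·66.70/10.08 = 73.3171.

73.3171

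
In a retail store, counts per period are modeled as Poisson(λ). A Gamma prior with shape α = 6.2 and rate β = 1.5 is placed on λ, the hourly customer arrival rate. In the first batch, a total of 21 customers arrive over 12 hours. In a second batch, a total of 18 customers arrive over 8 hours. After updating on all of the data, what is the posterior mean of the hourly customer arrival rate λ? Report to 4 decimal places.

With a Gamma(shape α, rate β) prior, the Poisson likelihood is conjugate: the posterior is Gamma(α + ΣXᵢ, β + n).
After batch 1: Gamma(α+S, β+n) = Gamma(6.2+21, 1.5+12) = Gamma(27.2, 13.5).
After batch 2: Gamma(α+S, β+n) = Gamma(27.2+18, 13.5+8) = Gamma(45.2, 21.5).
Posterior mean = α/β = 45.2/21.5 = 2.1023.

2.1023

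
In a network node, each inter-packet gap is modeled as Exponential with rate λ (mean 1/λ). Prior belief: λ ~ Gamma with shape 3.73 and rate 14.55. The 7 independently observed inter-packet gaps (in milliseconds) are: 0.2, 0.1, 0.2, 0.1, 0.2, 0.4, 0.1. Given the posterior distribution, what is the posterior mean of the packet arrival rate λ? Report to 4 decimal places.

0.6770

With a Gamma(shape α, rate β) prior on the exponential rate λ, the posterior after n observations with total T = Σxᵢ is Gamma(α+n, β+T).
Sum of observations T = 1.3 milliseconds; n = 7.
Posterior: Gamma(3.73+7, 14.55+1.3) = Gamma(10.73, 15.85).
Posterior mean of λ = α/β = 10.73/15.85 = 0.6770.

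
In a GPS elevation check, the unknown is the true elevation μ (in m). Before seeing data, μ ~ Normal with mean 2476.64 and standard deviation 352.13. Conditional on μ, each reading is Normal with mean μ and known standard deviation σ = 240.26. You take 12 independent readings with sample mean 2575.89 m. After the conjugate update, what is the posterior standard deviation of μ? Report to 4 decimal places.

68.0497

For Normal data with known variance σ², a Normal(μ₀, σ₀²) prior on μ is conjugate. Posterior precision = 1/σ₀² + n/σ²; posterior mean is the precision-weighted average of μ₀ and x̄.
σ₀² = 352.13² = 123995.5369, σ² = 240.26² = 57724.8676; σ² + n·σ₀² = 57724.8676 + 12·123995.5369 = 1545671.3104.
Posterior precision = 1/σ₀² + n/σ² = 1/123995.5369 + 12/57724.8676 = (σ² + n·σ₀²)/(σ₀²σ²) = 1545671.3104/(123995.5369·57724.8676); posterior variance σₙ² = σ₀²σ²/(σ² + n·σ₀²) = 123995.5369·57724.8676/1545671.3104 = 4630.755519.
Posterior SD = √σₙ² = √(123995.5369·57724.8676/1545671.3104) = 68.0497.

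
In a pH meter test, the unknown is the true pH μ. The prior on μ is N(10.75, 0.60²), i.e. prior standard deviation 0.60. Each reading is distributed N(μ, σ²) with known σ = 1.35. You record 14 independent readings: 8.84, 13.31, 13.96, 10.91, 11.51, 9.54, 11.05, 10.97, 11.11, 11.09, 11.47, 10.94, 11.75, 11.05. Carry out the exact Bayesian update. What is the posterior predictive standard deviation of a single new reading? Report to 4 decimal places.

1.3850

For Normal data with known variance σ², a Normal(μ₀, σ₀²) prior on μ is conjugate. Posterior precision = 1/σ₀² + n/σ²; posterior mean is the precision-weighted average of μ₀ and x̄.
σ₀² = 0.60² = 0.36, σ² = 1.35² = 1.8225; σ² + n·σ₀² = 1.8225 + 14·0.36 = 6.8625.
Posterior precision = 1/σ₀² + n/σ² = 1/0.36 + 14/1.8225 = (σ² + n·σ₀²)/(σ₀²σ²) = 6.8625/(0.36·1.8225); posterior variance σₙ² = σ₀²σ²/(σ² + n·σ₀²) = 0.36·1.8225/6.8625 = 0.095607.
Predictive variance for one new observation = σₙ² + σ² = 0.36·1.8225/6.8625 + 1.8225 = σ²·(σ₀² + 6.8625)/6.8625 = 1.8225·7.2225/6.8625 = 1.918107; SD = √(1.8225·7.2225/6.8625) = 1.3850.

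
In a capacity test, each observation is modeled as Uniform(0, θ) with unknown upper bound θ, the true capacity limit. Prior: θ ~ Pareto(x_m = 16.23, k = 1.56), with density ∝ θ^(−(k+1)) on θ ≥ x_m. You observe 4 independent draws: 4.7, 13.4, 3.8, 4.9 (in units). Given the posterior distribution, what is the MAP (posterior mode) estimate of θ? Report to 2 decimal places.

A Pareto(scale x_m, shape k) prior on the upper bound θ of Uniform(0, θ) is conjugate: posterior is Pareto(max(x_m, max xᵢ), k + n).
Sample maximum = 13.4; prior scale x_m = 16.23 → posterior scale = max = 16.23.
Posterior shape = 1.56 + 4 = 5.56.
The Pareto density is decreasing on [x_m, ∞), so the mode is x_m = 16.23.

16.23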